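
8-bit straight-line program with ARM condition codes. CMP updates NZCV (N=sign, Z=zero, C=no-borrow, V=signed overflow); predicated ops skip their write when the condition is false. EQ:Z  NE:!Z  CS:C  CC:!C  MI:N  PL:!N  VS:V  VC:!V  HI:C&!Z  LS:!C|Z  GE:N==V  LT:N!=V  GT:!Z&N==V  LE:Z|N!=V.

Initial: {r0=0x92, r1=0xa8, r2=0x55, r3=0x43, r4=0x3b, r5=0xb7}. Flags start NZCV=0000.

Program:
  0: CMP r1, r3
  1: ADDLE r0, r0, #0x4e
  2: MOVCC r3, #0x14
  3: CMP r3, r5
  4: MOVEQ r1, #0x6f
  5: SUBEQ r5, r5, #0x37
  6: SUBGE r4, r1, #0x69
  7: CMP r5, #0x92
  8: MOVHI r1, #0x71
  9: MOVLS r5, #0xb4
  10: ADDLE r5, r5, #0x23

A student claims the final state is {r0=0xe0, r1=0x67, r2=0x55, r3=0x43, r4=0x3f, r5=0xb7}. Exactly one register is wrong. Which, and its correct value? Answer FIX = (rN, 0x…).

FIX = (r1, 0x71)

[0] flags=0011 → (cmp)
[1] flags=0011 LE?T → r0=0xe0
[2] flags=0011 CC?F → skip
[3] flags=1001 → (cmp)
[4] flags=1001 EQ?F → skip
[5] flags=1001 EQ?F → skip
[6] flags=1001 GE?T → r4=0x3f
[7] flags=0010 → (cmp)
[8] flags=0010 HI?T → r1=0x71
[9] flags=0010 LS?F → skip
[10] flags=0010 LE?F → skip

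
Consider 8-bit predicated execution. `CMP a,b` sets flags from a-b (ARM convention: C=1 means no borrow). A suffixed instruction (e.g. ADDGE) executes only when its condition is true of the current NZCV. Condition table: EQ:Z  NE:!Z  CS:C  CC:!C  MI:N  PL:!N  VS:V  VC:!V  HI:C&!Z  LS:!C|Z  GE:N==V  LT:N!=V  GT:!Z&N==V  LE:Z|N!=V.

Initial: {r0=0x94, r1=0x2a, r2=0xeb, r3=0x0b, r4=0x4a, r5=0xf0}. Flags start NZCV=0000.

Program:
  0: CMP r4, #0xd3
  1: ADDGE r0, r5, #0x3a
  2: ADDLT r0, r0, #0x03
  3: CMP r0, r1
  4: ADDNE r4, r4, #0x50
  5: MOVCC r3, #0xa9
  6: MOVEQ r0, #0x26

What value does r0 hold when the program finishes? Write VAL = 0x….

0: ✓ CMP  NZCV=0000
1: ✓ ADDGE  r0←0x2a
2: · ADDLT
3: ✓ CMP  NZCV=0110
4: · ADDNE
5: · MOVCC
6: ✓ MOVEQ  r0←0x26

VAL = 0x26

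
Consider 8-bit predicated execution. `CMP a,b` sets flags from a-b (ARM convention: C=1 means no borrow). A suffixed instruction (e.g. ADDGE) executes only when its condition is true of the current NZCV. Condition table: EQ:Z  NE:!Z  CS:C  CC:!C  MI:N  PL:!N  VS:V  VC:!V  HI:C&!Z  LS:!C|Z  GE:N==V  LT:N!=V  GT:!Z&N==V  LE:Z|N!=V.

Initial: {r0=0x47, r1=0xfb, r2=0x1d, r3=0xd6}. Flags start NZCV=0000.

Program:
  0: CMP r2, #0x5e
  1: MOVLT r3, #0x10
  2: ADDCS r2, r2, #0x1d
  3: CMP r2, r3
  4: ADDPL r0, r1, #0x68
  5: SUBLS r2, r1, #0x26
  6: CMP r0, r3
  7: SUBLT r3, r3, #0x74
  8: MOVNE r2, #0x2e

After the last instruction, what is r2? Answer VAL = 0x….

[0] flags=1000 → (cmp)
[1] flags=1000 LT?T → r3=0x10
[2] flags=1000 CS?F → skip
[3] flags=0010 → (cmp)
[4] flags=0010 PL?T → r0=0x63
[5] flags=0010 LS?F → skip
[6] flags=0010 → (cmp)
[7] flags=0010 LT?F → skip
[8] flags=0010 NE?T → r2=0x2e

VAL = 0x2e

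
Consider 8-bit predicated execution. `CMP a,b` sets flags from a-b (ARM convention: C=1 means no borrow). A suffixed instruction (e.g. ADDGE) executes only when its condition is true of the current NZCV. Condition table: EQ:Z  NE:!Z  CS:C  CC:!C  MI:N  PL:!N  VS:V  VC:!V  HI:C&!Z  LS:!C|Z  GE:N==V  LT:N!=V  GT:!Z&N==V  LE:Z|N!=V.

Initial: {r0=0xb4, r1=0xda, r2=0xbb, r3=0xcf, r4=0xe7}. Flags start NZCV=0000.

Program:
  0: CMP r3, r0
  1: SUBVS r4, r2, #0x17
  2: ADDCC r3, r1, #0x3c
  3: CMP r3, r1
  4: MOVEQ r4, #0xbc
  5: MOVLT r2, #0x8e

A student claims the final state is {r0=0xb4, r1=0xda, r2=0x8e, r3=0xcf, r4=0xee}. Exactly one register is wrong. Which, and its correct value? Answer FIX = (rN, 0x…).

FIX = (r4, 0xe7)

[0] flags=0010 → (cmp)
[1] flags=0010 VS?F → skip
[2] flags=0010 CC?F → skip
[3] flags=1000 → (cmp)
[4] flags=1000 EQ?F → skip
[5] flags=1000 LT?T → r2=0x8e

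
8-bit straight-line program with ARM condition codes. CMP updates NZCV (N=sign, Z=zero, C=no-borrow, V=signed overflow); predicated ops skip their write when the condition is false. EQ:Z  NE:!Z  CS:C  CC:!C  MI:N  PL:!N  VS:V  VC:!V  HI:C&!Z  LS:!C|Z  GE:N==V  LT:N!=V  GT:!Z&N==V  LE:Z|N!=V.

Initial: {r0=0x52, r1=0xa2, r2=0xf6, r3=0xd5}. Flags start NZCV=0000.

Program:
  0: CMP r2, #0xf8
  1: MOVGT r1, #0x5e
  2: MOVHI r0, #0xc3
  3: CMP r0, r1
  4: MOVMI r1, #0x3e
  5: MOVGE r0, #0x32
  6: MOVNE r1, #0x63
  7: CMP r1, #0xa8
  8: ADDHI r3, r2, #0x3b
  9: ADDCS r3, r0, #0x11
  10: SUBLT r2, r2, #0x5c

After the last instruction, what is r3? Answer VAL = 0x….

[0] flags=1000 → (cmp)
[1] flags=1000 GT?F → skip
[2] flags=1000 HI?F → skip
[3] flags=1001 → (cmp)
[4] flags=1001 MI?T → r1=0x3e
[5] flags=1001 GE?T → r0=0x32
[6] flags=1001 NE?T → r1=0x63
[7] flags=1001 → (cmp)
[8] flags=1001 HI?F → skip
[9] flags=1001 CS?F → skip
[10] flags=1001 LT?F → skip

VAL = 0xd5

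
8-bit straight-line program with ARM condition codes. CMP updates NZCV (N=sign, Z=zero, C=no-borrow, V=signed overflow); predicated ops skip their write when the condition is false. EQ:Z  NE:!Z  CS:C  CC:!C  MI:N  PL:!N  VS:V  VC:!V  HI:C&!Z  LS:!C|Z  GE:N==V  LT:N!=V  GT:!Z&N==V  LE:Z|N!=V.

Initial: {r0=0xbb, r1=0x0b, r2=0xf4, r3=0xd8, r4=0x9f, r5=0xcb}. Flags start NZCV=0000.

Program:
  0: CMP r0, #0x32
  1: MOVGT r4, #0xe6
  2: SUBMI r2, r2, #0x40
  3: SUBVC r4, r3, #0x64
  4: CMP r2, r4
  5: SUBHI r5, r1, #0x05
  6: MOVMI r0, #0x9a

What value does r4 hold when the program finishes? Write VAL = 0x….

VAL = 0x74

0: ✓ CMP  NZCV=1010
1: · MOVGT
2: ✓ SUBMI  r2←0xb4
3: ✓ SUBVC  r4←0x74
4: ✓ CMP  NZCV=0011
5: ✓ SUBHI  r5←0x06
6: · MOVMI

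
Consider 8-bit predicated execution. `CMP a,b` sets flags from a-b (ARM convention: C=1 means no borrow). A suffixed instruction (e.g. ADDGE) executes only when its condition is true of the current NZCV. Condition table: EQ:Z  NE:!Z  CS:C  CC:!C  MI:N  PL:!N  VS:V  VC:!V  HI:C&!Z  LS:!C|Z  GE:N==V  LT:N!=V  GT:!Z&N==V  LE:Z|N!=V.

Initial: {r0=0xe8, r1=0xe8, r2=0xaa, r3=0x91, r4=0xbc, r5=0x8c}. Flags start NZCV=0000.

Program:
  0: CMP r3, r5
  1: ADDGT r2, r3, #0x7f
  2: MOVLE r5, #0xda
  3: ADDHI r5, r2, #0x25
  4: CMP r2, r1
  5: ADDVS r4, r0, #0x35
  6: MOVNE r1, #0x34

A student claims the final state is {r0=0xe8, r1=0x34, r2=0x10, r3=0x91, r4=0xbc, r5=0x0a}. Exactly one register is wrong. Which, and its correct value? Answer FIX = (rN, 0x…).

0: ✓ CMP  NZCV=0010
1: ✓ ADDGT  r2←0x10
2: · MOVLE
3: ✓ ADDHI  r5←0x35
4: ✓ CMP  NZCV=0000
5: · ADDVS
6: ✓ MOVNE  r1←0x34

FIX = (r5, 0x35)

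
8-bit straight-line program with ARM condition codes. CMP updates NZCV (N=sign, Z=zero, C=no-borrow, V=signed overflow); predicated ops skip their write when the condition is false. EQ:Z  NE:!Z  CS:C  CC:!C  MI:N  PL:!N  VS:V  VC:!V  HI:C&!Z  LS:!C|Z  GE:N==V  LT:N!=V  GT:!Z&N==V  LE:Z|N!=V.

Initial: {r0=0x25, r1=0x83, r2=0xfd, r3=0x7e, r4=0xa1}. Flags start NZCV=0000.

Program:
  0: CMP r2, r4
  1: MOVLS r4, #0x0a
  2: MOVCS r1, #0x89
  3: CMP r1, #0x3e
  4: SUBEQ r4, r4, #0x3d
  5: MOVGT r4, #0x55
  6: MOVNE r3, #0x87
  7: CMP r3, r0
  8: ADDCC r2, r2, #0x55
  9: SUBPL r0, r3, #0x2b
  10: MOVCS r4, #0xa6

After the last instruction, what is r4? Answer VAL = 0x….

VAL = 0xa6

0: ✓ CMP  NZCV=0010
1: · MOVLS
2: ✓ MOVCS  r1←0x89
3: ✓ CMP  NZCV=0011
4: · SUBEQ
5: · MOVGT
6: ✓ MOVNE  r3←0x87
7: ✓ CMP  NZCV=0011
8: · ADDCC
9: ✓ SUBPL  r0←0x5c
10: ✓ MOVCS  r4←0xa6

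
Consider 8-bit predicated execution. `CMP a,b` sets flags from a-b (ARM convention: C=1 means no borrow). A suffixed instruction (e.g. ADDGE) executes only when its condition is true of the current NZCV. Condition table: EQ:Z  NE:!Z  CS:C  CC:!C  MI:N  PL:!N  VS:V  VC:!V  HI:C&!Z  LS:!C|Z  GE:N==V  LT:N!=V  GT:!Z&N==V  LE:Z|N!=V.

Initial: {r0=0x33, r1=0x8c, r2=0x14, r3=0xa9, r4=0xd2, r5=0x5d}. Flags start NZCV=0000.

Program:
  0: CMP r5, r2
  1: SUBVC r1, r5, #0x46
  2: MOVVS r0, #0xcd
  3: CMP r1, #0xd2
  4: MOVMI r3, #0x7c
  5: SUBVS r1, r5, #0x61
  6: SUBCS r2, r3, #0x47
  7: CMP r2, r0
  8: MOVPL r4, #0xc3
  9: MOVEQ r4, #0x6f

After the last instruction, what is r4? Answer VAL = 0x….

[0] flags=0010 → (cmp)
[1] flags=0010 VC?T → r1=0x17
[2] flags=0010 VS?F → skip
[3] flags=0000 → (cmp)
[4] flags=0000 MI?F → skip
[5] flags=0000 VS?F → skip
[6] flags=0000 CS?F → skip
[7] flags=1000 → (cmp)
[8] flags=1000 PL?F → skip
[9] flags=1000 EQ?F → skip

VAL = 0xd2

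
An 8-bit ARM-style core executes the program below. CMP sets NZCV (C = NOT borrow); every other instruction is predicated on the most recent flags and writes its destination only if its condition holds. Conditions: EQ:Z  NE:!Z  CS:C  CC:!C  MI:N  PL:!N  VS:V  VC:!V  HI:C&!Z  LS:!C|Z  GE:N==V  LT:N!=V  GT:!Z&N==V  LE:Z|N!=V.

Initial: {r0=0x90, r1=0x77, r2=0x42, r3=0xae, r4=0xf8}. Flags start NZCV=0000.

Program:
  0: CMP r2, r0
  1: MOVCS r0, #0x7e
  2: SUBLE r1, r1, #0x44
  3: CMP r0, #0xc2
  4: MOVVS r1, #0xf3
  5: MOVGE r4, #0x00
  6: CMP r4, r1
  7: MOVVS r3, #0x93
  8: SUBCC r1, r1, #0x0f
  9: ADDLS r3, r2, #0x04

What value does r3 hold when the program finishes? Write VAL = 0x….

VAL = 0xae

[0] flags=1001 → (cmp)
[1] flags=1001 CS?F → skip
[2] flags=1001 LE?F → skip
[3] flags=1000 → (cmp)
[4] flags=1000 VS?F → skip
[5] flags=1000 GE?F → skip
[6] flags=1010 → (cmp)
[7] flags=1010 VS?F → skip
[8] flags=1010 CC?F → skip
[9] flags=1010 LS?F → skip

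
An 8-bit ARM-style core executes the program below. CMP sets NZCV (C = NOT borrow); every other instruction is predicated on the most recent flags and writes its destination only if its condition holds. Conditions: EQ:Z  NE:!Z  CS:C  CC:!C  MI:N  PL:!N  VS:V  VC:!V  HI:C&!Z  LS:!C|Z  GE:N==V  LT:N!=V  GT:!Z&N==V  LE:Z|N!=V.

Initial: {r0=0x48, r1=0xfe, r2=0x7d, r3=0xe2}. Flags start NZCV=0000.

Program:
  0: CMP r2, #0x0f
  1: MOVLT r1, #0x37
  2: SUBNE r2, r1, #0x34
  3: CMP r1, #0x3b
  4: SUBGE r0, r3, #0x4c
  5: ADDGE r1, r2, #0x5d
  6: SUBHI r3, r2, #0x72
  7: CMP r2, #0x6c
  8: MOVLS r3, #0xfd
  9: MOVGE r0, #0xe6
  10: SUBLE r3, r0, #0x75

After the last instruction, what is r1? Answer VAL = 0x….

VAL = 0xfe

0: ✓ CMP  NZCV=0010
1: · MOVLT
2: ✓ SUBNE  r2←0xca
3: ✓ CMP  NZCV=1010
4: · SUBGE
5: · ADDGE
6: ✓ SUBHI  r3←0x58
7: ✓ CMP  NZCV=0011
8: · MOVLS
9: · MOVGE
10: ✓ SUBLE  r3←0xd3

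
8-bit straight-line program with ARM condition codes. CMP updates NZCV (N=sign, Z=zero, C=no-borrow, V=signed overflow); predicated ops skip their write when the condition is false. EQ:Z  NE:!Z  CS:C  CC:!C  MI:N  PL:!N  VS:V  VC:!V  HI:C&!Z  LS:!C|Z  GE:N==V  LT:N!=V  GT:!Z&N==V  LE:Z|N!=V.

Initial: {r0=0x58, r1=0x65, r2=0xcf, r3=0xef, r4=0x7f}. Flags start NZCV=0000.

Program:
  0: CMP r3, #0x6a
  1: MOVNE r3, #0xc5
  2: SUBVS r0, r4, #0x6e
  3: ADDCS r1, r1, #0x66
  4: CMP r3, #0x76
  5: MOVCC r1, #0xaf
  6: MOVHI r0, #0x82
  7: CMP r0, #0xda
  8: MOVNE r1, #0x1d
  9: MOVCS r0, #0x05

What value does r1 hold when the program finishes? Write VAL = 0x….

[0] flags=1010 → (cmp)
[1] flags=1010 NE?T → r3=0xc5
[2] flags=1010 VS?F → skip
[3] flags=1010 CS?T → r1=0xcb
[4] flags=0011 → (cmp)
[5] flags=0011 CC?F → skip
[6] flags=0011 HI?T → r0=0x82
[7] flags=1000 → (cmp)
[8] flags=1000 NE?T → r1=0x1d
[9] flags=1000 CS?F → skip

VAL = 0x1d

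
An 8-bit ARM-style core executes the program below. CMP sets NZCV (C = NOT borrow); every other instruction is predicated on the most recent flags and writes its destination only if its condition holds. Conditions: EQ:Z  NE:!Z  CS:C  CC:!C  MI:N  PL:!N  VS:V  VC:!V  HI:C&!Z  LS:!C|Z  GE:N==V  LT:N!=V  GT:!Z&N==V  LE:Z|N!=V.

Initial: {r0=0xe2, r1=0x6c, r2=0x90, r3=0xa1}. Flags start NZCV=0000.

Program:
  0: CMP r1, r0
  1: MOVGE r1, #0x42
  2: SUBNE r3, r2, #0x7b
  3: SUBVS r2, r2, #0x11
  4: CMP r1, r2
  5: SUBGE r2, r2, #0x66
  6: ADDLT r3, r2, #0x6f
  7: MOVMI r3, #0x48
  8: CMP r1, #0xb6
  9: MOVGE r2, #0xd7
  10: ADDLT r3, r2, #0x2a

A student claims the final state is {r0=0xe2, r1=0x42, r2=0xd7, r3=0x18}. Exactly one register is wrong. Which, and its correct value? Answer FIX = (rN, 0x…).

FIX = (r3, 0x48)

0: ✓ CMP  NZCV=1001
1: ✓ MOVGE  r1←0x42
2: ✓ SUBNE  r3←0x15
3: ✓ SUBVS  r2←0x7f
4: ✓ CMP  NZCV=1000
5: · SUBGE
6: ✓ ADDLT  r3←0xee
7: ✓ MOVMI  r3←0x48
8: ✓ CMP  NZCV=1001
9: ✓ MOVGE  r2←0xd7
10: · ADDLT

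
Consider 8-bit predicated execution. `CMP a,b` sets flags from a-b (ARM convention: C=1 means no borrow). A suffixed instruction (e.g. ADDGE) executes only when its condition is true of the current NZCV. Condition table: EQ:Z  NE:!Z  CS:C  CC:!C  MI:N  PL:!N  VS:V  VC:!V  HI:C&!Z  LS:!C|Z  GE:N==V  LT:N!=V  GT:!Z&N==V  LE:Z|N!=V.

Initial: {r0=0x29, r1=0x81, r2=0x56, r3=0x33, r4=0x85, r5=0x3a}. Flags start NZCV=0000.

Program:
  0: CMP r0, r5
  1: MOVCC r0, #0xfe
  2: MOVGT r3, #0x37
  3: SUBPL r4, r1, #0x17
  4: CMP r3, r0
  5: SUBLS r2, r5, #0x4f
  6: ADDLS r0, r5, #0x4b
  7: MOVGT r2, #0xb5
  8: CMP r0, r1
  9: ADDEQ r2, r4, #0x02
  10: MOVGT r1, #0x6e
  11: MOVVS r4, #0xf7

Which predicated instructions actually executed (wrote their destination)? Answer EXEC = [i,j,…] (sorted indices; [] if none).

[0] flags=1000 → (cmp)
[1] flags=1000 CC?T → r0=0xfe
[2] flags=1000 GT?F → skip
[3] flags=1000 PL?F → skip
[4] flags=0000 → (cmp)
[5] flags=0000 LS?T → r2=0xeb
[6] flags=0000 LS?T → r0=0x85
[7] flags=0000 GT?T → r2=0xb5
[8] flags=0010 → (cmp)
[9] flags=0010 EQ?F → skip
[10] flags=0010 GT?T → r1=0x6e
[11] flags=0010 VS?F → skip

EXEC = [1,5,6,7,10]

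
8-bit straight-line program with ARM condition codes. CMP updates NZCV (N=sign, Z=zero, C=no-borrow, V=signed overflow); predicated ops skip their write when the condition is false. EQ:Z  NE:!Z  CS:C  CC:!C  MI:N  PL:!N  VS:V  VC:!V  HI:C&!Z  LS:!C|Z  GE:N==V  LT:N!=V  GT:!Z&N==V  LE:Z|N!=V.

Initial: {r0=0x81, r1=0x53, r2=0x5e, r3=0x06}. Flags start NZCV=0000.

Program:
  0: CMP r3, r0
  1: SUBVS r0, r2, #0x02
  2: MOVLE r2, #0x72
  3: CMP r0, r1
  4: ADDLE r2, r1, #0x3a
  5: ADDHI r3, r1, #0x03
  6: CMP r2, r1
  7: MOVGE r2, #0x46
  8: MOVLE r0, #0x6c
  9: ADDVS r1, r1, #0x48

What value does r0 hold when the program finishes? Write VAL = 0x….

VAL = 0x5c

0: ✓ CMP  NZCV=1001
1: ✓ SUBVS  r0←0x5c
2: · MOVLE
3: ✓ CMP  NZCV=0010
4: · ADDLE
5: ✓ ADDHI  r3←0x56
6: ✓ CMP  NZCV=0010
7: ✓ MOVGE  r2←0x46
8: · MOVLE
9: · ADDVS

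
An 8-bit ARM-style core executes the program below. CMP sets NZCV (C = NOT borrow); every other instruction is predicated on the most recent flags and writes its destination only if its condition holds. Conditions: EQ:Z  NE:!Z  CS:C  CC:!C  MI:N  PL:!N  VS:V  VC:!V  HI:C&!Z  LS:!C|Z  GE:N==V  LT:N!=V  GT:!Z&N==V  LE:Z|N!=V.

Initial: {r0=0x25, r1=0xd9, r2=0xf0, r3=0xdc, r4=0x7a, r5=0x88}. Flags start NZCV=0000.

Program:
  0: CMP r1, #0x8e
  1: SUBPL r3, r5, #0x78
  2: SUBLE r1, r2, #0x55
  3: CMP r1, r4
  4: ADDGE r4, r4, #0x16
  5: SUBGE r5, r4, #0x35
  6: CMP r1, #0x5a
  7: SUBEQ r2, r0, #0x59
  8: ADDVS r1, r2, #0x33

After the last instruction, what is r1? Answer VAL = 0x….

0: ✓ CMP  NZCV=0010
1: ✓ SUBPL  r3←0x10
2: · SUBLE
3: ✓ CMP  NZCV=0011
4: · ADDGE
5: · SUBGE
6: ✓ CMP  NZCV=0011
7: · SUBEQ
8: ✓ ADDVS  r1←0x23

VAL = 0x23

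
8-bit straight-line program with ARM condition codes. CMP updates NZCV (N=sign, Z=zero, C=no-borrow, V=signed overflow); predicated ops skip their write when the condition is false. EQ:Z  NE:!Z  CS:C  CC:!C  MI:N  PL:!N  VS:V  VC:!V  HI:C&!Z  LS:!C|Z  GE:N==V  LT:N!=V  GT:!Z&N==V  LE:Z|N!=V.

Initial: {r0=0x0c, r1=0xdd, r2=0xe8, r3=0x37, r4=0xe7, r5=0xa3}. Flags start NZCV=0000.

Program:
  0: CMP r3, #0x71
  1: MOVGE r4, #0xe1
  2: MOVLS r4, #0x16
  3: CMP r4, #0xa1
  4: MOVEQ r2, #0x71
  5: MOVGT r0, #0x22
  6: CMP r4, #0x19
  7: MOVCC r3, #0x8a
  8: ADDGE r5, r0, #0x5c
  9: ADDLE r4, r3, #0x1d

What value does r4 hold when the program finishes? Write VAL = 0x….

VAL = 0xa7

0: ✓ CMP  NZCV=1000
1: · MOVGE
2: ✓ MOVLS  r4←0x16
3: ✓ CMP  NZCV=0000
4: · MOVEQ
5: ✓ MOVGT  r0←0x22
6: ✓ CMP  NZCV=1000
7: ✓ MOVCC  r3←0x8a
8: · ADDGE
9: ✓ ADDLE  r4←0xa7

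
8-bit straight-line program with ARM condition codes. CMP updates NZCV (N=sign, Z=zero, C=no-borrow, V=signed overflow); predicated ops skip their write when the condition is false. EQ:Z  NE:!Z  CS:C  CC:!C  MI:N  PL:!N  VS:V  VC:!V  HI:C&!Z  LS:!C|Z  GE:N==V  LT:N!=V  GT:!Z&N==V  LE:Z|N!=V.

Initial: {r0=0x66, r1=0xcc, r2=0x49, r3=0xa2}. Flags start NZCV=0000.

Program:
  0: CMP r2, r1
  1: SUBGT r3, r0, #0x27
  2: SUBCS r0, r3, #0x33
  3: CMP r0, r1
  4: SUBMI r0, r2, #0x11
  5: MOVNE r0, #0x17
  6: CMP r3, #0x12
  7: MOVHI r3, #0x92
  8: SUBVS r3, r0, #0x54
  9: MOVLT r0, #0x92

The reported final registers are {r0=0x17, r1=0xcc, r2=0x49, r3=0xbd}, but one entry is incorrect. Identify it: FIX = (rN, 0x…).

0: ✓ CMP  NZCV=0000
1: ✓ SUBGT  r3←0x3f
2: · SUBCS
3: ✓ CMP  NZCV=1001
4: ✓ SUBMI  r0←0x38
5: ✓ MOVNE  r0←0x17
6: ✓ CMP  NZCV=0010
7: ✓ MOVHI  r3←0x92
8: · SUBVS
9: · MOVLT

FIX = (r3, 0x92)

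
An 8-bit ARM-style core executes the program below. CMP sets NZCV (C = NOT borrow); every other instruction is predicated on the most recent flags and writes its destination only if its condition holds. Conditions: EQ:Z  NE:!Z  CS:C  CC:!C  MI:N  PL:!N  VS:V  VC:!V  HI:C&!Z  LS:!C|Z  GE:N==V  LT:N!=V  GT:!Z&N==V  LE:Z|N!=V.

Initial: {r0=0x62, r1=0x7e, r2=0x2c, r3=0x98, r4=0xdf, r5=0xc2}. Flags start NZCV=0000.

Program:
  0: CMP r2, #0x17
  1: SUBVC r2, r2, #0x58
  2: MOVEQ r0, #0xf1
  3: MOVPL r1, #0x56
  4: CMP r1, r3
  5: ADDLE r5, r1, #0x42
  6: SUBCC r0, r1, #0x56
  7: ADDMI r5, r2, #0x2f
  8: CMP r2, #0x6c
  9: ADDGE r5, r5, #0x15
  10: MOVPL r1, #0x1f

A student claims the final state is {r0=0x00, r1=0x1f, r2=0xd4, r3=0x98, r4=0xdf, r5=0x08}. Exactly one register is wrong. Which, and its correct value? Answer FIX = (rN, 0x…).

FIX = (r5, 0x03)

[0] flags=0010 → (cmp)
[1] flags=0010 VC?T → r2=0xd4
[2] flags=0010 EQ?F → skip
[3] flags=0010 PL?T → r1=0x56
[4] flags=1001 → (cmp)
[5] flags=1001 LE?F → skip
[6] flags=1001 CC?T → r0=0x00
[7] flags=1001 MI?T → r5=0x03
[8] flags=0011 → (cmp)
[9] flags=0011 GE?F → skip
[10] flags=0011 PL?T → r1=0x1f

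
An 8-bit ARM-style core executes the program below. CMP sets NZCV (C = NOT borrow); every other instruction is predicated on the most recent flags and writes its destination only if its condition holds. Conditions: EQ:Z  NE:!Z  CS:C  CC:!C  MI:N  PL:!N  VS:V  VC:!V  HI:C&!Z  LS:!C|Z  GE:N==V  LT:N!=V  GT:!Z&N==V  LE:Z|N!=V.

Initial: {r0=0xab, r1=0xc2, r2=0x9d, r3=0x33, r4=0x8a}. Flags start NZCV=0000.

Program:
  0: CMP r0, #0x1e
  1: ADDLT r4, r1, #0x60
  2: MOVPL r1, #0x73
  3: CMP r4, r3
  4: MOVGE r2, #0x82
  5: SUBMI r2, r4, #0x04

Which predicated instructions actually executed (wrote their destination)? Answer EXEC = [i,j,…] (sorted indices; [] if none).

[0] flags=1010 → (cmp)
[1] flags=1010 LT?T → r4=0x22
[2] flags=1010 PL?F → skip
[3] flags=1000 → (cmp)
[4] flags=1000 GE?F → skip
[5] flags=1000 MI?T → r2=0x1e

EXEC = [1,5]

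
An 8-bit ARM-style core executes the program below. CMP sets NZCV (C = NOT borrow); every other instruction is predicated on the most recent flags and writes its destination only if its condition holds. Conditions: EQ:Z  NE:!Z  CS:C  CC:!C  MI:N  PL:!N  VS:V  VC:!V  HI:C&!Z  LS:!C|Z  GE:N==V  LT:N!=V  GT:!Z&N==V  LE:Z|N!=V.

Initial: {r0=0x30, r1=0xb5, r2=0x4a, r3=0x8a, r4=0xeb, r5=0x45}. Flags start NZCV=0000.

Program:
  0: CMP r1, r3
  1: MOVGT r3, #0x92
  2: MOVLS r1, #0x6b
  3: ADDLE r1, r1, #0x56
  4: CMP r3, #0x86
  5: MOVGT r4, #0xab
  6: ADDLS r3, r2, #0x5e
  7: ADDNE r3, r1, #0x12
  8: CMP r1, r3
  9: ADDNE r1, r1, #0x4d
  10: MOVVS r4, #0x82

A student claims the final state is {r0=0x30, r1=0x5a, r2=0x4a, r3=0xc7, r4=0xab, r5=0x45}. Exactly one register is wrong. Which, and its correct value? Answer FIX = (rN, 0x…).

0: ✓ CMP  NZCV=0010
1: ✓ MOVGT  r3←0x92
2: · MOVLS
3: · ADDLE
4: ✓ CMP  NZCV=0010
5: ✓ MOVGT  r4←0xab
6: · ADDLS
7: ✓ ADDNE  r3←0xc7
8: ✓ CMP  NZCV=1000
9: ✓ ADDNE  r1←0x02
10: · MOVVS

FIX = (r1, 0x02)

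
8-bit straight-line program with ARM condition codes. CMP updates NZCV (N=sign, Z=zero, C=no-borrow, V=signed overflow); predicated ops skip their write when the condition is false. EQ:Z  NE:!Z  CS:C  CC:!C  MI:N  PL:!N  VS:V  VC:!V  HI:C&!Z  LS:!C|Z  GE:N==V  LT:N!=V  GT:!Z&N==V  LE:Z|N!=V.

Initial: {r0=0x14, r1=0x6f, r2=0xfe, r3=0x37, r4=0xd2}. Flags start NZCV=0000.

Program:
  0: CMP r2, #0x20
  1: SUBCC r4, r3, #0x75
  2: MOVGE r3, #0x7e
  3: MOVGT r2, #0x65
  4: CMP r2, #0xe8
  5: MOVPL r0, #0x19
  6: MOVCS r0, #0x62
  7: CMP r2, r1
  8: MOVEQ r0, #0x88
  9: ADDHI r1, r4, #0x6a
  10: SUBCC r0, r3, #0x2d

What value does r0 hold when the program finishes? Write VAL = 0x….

[0] flags=1010 → (cmp)
[1] flags=1010 CC?F → skip
[2] flags=1010 GE?F → skip
[3] flags=1010 GT?F → skip
[4] flags=0010 → (cmp)
[5] flags=0010 PL?T → r0=0x19
[6] flags=0010 CS?T → r0=0x62
[7] flags=1010 → (cmp)
[8] flags=1010 EQ?F → skip
[9] flags=1010 HI?T → r1=0x3c
[10] flags=1010 CC?F → skip

VAL = 0x62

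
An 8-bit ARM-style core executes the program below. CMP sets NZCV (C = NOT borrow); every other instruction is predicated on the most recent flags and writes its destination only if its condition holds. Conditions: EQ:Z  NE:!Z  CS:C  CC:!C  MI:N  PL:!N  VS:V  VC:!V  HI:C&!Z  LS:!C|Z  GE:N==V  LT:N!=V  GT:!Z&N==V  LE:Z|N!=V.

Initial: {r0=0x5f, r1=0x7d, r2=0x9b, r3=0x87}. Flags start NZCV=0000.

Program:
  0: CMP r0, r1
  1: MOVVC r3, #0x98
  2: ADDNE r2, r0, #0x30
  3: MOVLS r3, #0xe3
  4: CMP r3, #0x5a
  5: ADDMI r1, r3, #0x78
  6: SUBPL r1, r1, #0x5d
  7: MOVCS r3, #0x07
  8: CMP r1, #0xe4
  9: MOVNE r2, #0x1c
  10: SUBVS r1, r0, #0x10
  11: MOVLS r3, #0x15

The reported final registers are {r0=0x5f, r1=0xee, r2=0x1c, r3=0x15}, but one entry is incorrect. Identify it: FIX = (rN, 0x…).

FIX = (r1, 0x5b)

0: ✓ CMP  NZCV=1000
1: ✓ MOVVC  r3←0x98
2: ✓ ADDNE  r2←0x8f
3: ✓ MOVLS  r3←0xe3
4: ✓ CMP  NZCV=1010
5: ✓ ADDMI  r1←0x5b
6: · SUBPL
7: ✓ MOVCS  r3←0x07
8: ✓ CMP  NZCV=0000
9: ✓ MOVNE  r2←0x1c
10: · SUBVS
11: ✓ MOVLS  r3←0x15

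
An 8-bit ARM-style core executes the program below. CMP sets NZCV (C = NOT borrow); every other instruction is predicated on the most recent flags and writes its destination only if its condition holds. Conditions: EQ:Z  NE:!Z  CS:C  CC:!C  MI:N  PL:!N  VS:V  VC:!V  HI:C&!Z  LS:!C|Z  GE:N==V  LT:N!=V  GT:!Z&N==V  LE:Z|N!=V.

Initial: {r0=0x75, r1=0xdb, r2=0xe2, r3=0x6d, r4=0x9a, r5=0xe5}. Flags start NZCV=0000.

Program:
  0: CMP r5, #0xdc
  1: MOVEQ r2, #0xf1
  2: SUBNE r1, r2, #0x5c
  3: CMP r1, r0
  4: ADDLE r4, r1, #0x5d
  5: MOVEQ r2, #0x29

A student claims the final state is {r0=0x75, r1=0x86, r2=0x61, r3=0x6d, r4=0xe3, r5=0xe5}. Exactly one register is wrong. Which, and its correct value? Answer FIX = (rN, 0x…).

0: ✓ CMP  NZCV=0010
1: · MOVEQ
2: ✓ SUBNE  r1←0x86
3: ✓ CMP  NZCV=0011
4: ✓ ADDLE  r4←0xe3
5: · MOVEQ

FIX = (r2, 0xe2)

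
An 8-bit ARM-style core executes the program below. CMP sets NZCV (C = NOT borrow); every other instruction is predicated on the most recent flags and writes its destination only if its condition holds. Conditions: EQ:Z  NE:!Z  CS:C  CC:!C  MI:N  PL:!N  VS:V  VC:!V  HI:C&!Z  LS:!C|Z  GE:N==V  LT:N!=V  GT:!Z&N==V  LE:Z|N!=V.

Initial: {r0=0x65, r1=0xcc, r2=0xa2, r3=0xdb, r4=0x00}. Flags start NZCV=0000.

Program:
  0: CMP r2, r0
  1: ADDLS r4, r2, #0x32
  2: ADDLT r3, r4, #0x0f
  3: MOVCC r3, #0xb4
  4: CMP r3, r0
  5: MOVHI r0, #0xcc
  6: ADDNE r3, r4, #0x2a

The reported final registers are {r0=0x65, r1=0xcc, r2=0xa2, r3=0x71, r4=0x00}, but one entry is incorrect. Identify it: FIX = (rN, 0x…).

FIX = (r3, 0x2a)

[0] flags=0011 → (cmp)
[1] flags=0011 LS?F → skip
[2] flags=0011 LT?T → r3=0x0f
[3] flags=0011 CC?F → skip
[4] flags=1000 → (cmp)
[5] flags=1000 HI?F → skip
[6] flags=1000 NE?T → r3=0x2a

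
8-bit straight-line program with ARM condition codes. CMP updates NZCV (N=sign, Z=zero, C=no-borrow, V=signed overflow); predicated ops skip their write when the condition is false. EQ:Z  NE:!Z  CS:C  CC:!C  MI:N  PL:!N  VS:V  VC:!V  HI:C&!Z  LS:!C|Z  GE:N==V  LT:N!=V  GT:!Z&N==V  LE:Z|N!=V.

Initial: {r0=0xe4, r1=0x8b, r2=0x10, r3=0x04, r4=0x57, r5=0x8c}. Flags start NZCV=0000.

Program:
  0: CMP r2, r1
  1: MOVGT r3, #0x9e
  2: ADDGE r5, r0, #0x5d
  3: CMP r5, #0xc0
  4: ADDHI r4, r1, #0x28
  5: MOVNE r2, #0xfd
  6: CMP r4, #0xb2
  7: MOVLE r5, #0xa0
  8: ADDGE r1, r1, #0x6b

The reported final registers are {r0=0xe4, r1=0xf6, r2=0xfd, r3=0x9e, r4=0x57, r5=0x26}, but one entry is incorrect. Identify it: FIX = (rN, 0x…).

0: ✓ CMP  NZCV=1001
1: ✓ MOVGT  r3←0x9e
2: ✓ ADDGE  r5←0x41
3: ✓ CMP  NZCV=1001
4: · ADDHI
5: ✓ MOVNE  r2←0xfd
6: ✓ CMP  NZCV=1001
7: · MOVLE
8: ✓ ADDGE  r1←0xf6

FIX = (r5, 0x41)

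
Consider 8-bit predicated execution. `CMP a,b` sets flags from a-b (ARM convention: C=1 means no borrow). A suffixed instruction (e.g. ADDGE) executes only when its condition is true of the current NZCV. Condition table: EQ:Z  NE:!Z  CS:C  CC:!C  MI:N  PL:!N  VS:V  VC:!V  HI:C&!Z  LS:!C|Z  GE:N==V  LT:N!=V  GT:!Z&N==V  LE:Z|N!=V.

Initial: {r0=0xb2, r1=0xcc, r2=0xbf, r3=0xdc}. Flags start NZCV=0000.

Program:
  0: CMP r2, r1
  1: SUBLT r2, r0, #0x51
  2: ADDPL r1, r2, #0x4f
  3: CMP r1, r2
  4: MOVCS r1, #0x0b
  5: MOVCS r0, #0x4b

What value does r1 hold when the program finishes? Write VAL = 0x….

[0] flags=1000 → (cmp)
[1] flags=1000 LT?T → r2=0x61
[2] flags=1000 PL?F → skip
[3] flags=0011 → (cmp)
[4] flags=0011 CS?T → r1=0x0b
[5] flags=0011 CS?T → r0=0x4b

VAL = 0x0b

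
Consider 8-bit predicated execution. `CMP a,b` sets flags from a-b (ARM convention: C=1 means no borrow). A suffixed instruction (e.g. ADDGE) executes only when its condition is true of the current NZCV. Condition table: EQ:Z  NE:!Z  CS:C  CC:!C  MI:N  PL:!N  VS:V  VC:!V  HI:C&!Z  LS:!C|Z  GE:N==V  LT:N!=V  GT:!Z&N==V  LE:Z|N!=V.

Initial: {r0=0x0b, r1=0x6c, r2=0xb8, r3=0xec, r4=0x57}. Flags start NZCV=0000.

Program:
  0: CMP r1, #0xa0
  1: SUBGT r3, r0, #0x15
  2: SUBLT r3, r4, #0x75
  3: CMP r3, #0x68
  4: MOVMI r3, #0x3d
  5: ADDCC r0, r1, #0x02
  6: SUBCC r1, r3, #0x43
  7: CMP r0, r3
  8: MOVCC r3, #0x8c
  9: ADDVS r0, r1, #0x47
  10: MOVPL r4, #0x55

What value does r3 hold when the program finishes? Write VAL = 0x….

0: ✓ CMP  NZCV=1001
1: ✓ SUBGT  r3←0xf6
2: · SUBLT
3: ✓ CMP  NZCV=1010
4: ✓ MOVMI  r3←0x3d
5: · ADDCC
6: · SUBCC
7: ✓ CMP  NZCV=1000
8: ✓ MOVCC  r3←0x8c
9: · ADDVS
10: · MOVPL

VAL = 0x8c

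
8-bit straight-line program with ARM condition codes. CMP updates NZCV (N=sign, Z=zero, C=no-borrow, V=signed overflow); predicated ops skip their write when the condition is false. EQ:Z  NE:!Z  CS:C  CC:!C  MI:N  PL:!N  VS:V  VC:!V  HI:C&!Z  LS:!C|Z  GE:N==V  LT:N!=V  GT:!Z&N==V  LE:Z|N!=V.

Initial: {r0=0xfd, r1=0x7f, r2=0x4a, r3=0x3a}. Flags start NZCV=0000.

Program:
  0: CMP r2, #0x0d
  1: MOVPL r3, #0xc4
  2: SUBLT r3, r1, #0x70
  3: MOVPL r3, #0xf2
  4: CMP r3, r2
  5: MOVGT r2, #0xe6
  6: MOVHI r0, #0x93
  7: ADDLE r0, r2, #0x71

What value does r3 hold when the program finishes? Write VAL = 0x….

[0] flags=0010 → (cmp)
[1] flags=0010 PL?T → r3=0xc4
[2] flags=0010 LT?F → skip
[3] flags=0010 PL?T → r3=0xf2
[4] flags=1010 → (cmp)
[5] flags=1010 GT?F → skip
[6] flags=1010 HI?T → r0=0x93
[7] flags=1010 LE?T → r0=0xbb

VAL = 0xf2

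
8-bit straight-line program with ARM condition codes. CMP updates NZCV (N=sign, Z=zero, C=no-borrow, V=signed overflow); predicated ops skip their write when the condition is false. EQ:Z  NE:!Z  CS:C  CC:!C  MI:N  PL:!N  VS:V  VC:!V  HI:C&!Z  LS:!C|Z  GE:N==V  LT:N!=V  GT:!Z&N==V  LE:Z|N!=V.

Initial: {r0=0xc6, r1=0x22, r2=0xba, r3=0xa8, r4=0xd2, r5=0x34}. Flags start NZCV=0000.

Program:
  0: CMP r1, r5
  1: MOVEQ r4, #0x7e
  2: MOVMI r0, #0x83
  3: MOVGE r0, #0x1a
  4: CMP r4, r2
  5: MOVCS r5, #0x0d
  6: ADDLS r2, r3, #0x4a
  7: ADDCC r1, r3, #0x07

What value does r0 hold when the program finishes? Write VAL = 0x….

VAL = 0x83

[0] flags=1000 → (cmp)
[1] flags=1000 EQ?F → skip
[2] flags=1000 MI?T → r0=0x83
[3] flags=1000 GE?F → skip
[4] flags=0010 → (cmp)
[5] flags=0010 CS?T → r5=0x0d
[6] flags=0010 LS?F → skip
[7] flags=0010 CC?F → skip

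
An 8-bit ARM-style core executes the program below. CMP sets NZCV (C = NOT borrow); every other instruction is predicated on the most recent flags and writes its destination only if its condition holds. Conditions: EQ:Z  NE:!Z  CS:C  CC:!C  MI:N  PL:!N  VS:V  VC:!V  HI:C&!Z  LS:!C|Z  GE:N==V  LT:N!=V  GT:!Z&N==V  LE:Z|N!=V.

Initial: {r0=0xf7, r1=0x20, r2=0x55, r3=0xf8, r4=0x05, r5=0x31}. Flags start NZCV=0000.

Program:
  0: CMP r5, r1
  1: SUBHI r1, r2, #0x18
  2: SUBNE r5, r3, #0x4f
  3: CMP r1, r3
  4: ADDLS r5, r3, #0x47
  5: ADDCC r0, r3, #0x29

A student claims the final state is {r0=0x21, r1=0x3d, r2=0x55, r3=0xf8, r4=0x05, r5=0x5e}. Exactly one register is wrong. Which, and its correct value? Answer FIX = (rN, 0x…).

0: ✓ CMP  NZCV=0010
1: ✓ SUBHI  r1←0x3d
2: ✓ SUBNE  r5←0xa9
3: ✓ CMP  NZCV=0000
4: ✓ ADDLS  r5←0x3f
5: ✓ ADDCC  r0←0x21

FIX = (r5, 0x3f)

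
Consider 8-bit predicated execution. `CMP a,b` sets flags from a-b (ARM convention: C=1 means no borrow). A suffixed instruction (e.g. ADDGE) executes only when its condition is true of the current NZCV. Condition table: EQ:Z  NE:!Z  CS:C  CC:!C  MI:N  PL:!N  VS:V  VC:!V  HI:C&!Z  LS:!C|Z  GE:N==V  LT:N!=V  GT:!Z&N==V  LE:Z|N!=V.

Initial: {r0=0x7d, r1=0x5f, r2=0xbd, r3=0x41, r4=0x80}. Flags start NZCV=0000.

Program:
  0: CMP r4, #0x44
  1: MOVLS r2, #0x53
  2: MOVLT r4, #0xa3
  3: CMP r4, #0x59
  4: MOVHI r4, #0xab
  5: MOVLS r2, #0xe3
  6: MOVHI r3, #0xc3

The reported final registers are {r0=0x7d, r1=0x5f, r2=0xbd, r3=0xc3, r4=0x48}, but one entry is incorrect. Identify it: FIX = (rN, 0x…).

0: ✓ CMP  NZCV=0011
1: · MOVLS
2: ✓ MOVLT  r4←0xa3
3: ✓ CMP  NZCV=0011
4: ✓ MOVHI  r4←0xab
5: · MOVLS
6: ✓ MOVHI  r3←0xc3

FIX = (r4, 0xab)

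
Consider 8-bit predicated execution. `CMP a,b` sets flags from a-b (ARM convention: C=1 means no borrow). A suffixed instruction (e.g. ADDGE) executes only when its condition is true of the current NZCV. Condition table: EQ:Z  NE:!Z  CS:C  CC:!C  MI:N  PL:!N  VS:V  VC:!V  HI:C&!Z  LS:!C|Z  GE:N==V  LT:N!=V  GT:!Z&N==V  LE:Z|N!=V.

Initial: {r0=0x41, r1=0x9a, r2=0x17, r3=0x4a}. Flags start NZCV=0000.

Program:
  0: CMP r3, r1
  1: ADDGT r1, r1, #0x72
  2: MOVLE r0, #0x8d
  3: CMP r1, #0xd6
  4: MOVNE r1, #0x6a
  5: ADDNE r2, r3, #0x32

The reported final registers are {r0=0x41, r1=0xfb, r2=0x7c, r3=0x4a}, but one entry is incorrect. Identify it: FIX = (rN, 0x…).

0: ✓ CMP  NZCV=1001
1: ✓ ADDGT  r1←0x0c
2: · MOVLE
3: ✓ CMP  NZCV=0000
4: ✓ MOVNE  r1←0x6a
5: ✓ ADDNE  r2←0x7c

FIX = (r1, 0x6a)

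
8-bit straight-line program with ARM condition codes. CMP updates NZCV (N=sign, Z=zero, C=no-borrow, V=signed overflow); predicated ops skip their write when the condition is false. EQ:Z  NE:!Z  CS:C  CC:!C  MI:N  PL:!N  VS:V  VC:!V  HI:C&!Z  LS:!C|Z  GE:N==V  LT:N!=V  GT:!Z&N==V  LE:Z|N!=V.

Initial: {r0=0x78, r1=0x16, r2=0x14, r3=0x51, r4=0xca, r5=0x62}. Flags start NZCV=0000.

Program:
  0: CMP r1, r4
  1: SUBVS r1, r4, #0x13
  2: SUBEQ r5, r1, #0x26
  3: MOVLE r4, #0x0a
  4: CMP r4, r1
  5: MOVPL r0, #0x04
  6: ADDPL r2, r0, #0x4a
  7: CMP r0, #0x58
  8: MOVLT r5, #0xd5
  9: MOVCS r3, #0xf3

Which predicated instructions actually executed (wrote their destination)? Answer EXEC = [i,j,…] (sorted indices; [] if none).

[0] flags=0000 → (cmp)
[1] flags=0000 VS?F → skip
[2] flags=0000 EQ?F → skip
[3] flags=0000 LE?F → skip
[4] flags=1010 → (cmp)
[5] flags=1010 PL?F → skip
[6] flags=1010 PL?F → skip
[7] flags=0010 → (cmp)
[8] flags=0010 LT?F → skip
[9] flags=0010 CS?T → r3=0xf3

EXEC = [9]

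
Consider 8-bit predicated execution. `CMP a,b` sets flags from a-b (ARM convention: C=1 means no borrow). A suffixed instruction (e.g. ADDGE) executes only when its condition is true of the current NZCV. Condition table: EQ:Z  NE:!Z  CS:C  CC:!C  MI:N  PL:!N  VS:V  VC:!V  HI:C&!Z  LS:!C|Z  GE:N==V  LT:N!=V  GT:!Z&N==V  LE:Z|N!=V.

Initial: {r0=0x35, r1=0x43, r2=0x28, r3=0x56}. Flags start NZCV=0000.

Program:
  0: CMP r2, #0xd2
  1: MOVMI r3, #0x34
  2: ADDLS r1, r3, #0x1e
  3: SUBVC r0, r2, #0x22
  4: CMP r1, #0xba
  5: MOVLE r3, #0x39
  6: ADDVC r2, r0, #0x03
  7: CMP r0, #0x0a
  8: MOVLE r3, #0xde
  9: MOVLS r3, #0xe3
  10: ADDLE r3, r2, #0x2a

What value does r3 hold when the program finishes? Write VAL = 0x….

0: ✓ CMP  NZCV=0000
1: · MOVMI
2: ✓ ADDLS  r1←0x74
3: ✓ SUBVC  r0←0x06
4: ✓ CMP  NZCV=1001
5: · MOVLE
6: · ADDVC
7: ✓ CMP  NZCV=1000
8: ✓ MOVLE  r3←0xde
9: ✓ MOVLS  r3←0xe3
10: ✓ ADDLE  r3←0x52

VAL = 0x52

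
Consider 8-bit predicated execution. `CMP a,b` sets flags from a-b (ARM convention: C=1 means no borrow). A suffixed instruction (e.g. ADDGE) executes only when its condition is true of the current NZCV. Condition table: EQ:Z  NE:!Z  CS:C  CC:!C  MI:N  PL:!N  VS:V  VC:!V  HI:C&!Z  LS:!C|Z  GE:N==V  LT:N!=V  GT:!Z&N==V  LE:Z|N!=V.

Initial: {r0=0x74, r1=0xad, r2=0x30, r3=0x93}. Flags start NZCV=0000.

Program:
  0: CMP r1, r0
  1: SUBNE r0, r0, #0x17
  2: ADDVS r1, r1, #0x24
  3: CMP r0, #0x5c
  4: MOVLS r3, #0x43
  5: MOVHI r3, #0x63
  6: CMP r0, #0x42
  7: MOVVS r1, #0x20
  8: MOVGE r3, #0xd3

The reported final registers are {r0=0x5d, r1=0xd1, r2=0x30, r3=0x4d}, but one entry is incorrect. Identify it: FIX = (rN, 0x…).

0: ✓ CMP  NZCV=0011
1: ✓ SUBNE  r0←0x5d
2: ✓ ADDVS  r1←0xd1
3: ✓ CMP  NZCV=0010
4: · MOVLS
5: ✓ MOVHI  r3←0x63
6: ✓ CMP  NZCV=0010
7: · MOVVS
8: ✓ MOVGE  r3←0xd3

FIX = (r3, 0xd3)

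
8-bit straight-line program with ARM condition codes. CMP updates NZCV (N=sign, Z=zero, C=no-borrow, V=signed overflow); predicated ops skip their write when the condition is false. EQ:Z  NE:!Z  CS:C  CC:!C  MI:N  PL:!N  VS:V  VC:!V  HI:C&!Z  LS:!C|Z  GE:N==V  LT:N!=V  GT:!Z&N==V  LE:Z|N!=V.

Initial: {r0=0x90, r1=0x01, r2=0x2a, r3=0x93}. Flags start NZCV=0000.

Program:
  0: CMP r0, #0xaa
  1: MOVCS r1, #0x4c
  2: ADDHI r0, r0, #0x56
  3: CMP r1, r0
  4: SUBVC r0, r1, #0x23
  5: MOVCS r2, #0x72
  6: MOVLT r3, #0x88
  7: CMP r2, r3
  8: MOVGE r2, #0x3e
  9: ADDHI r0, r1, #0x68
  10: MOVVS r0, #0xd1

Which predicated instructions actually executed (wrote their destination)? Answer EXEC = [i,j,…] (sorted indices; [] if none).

EXEC = [4,8,10]

[0] flags=1000 → (cmp)
[1] flags=1000 CS?F → skip
[2] flags=1000 HI?F → skip
[3] flags=0000 → (cmp)
[4] flags=0000 VC?T → r0=0xde
[5] flags=0000 CS?F → skip
[6] flags=0000 LT?F → skip
[7] flags=1001 → (cmp)
[8] flags=1001 GE?T → r2=0x3e
[9] flags=1001 HI?F → skip
[10] flags=1001 VS?T → r0=0xd1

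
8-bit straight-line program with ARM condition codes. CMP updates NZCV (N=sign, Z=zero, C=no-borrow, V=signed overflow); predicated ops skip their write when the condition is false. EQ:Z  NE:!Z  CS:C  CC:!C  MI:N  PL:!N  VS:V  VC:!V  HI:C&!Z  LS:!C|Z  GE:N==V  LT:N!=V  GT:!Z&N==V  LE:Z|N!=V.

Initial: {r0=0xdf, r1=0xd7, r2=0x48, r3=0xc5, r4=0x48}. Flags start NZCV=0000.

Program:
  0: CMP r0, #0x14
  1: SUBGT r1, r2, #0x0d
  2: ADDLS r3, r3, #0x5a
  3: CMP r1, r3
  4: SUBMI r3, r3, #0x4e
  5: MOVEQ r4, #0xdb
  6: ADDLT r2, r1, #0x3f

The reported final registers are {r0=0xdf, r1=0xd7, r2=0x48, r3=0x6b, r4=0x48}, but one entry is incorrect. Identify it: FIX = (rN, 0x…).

[0] flags=1010 → (cmp)
[1] flags=1010 GT?F → skip
[2] flags=1010 LS?F → skip
[3] flags=0010 → (cmp)
[4] flags=0010 MI?F → skip
[5] flags=0010 EQ?F → skip
[6] flags=0010 LT?F → skip

FIX = (r3, 0xc5)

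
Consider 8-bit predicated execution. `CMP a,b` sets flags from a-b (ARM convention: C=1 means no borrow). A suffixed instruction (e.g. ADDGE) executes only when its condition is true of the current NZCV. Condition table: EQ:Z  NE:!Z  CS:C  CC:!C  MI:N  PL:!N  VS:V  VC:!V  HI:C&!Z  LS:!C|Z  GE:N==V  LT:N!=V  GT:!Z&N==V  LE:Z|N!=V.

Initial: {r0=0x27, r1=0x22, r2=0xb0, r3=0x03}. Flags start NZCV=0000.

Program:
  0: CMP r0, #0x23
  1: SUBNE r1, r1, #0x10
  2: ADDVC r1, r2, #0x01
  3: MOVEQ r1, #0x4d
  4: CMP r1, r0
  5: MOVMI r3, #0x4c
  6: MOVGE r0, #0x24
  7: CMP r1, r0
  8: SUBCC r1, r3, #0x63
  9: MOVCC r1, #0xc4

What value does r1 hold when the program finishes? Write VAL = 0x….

VAL = 0xb1

[0] flags=0010 → (cmp)
[1] flags=0010 NE?T → r1=0x12
[2] flags=0010 VC?T → r1=0xb1
[3] flags=0010 EQ?F → skip
[4] flags=1010 → (cmp)
[5] flags=1010 MI?T → r3=0x4c
[6] flags=1010 GE?F → skip
[7] flags=1010 → (cmp)
[8] flags=1010 CC?F → skip
[9] flags=1010 CC?F → skip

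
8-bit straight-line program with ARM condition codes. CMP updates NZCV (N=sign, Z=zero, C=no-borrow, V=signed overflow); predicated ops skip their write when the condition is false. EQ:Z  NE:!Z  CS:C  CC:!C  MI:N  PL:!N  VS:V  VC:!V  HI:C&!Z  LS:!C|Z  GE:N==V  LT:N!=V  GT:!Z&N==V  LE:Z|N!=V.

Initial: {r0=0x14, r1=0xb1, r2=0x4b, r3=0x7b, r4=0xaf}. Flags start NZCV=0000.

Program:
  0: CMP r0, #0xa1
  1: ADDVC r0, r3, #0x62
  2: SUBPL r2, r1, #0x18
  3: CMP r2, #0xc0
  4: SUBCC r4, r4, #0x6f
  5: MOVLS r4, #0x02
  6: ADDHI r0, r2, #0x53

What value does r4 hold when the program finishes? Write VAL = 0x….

VAL = 0x02

0: ✓ CMP  NZCV=0000
1: ✓ ADDVC  r0←0xdd
2: ✓ SUBPL  r2←0x99
3: ✓ CMP  NZCV=1000
4: ✓ SUBCC  r4←0x40
5: ✓ MOVLS  r4←0x02
6: · ADDHI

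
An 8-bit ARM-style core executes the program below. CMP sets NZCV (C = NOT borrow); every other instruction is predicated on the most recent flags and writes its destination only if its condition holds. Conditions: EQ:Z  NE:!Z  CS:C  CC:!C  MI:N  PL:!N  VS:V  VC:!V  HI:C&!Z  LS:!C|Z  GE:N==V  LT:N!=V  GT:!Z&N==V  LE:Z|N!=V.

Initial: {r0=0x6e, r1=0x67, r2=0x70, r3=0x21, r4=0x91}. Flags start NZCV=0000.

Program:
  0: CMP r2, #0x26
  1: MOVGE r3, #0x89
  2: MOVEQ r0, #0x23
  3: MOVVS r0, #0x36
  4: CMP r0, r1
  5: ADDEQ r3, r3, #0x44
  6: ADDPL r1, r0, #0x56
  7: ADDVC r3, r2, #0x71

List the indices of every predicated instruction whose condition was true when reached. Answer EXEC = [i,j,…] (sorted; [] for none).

[0] flags=0010 → (cmp)
[1] flags=0010 GE?T → r3=0x89
[2] flags=0010 EQ?F → skip
[3] flags=0010 VS?F → skip
[4] flags=0010 → (cmp)
[5] flags=0010 EQ?F → skip
[6] flags=0010 PL?T → r1=0xc4
[7] flags=0010 VC?T → r3=0xe1

EXEC = [1,6,7]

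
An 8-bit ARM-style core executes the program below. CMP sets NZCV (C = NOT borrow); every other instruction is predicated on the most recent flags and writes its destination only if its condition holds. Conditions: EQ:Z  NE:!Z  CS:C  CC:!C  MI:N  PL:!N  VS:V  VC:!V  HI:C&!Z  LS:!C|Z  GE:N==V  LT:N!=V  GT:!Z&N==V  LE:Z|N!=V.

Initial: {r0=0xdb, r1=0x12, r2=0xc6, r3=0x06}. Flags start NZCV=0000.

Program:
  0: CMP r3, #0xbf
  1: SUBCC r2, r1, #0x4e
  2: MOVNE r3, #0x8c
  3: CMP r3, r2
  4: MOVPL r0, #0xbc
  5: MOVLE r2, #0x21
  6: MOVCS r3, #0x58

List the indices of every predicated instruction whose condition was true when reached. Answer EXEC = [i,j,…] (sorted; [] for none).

EXEC = [1,2,5]

[0] flags=0000 → (cmp)
[1] flags=0000 CC?T → r2=0xc4
[2] flags=0000 NE?T → r3=0x8c
[3] flags=1000 → (cmp)
[4] flags=1000 PL?F → skip
[5] flags=1000 LE?T → r2=0x21
[6] flags=1000 CS?F → skip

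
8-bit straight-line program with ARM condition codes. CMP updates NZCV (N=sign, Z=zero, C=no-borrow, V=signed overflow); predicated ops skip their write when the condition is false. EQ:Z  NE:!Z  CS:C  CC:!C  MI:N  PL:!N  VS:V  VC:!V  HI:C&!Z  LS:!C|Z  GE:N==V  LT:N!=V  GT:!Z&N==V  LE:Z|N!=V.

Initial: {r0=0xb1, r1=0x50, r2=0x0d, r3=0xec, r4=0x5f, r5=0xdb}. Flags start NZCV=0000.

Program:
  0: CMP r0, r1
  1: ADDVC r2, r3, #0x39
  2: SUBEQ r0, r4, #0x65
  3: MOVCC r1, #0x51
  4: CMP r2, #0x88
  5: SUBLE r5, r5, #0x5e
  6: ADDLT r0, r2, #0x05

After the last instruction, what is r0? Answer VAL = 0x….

VAL = 0xb1

0: ✓ CMP  NZCV=0011
1: · ADDVC
2: · SUBEQ
3: · MOVCC
4: ✓ CMP  NZCV=1001
5: · SUBLE
6: · ADDLT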